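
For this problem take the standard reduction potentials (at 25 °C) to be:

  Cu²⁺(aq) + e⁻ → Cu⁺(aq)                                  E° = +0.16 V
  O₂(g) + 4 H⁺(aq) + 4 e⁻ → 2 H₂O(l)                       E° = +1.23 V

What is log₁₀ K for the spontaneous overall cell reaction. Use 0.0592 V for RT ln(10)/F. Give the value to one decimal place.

Cathode: O₂/H₂O; anode: Cu²⁺/Cu⁺. E°cell = +1.07 V, n = 4.
log K = nE°cell / 0.0592 = (4)(+1.07) / 0.0592 = 72.3.

72.3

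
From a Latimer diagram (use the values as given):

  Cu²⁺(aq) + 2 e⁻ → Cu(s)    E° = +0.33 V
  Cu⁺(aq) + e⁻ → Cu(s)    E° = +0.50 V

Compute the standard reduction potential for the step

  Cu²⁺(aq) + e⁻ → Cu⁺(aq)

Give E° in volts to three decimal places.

Sequential free energies add, so n₃E°₃ = n₁E°₁ + n₂E°₂.
With n₃ = 2, and the known step contributing 1×(+0.50) V, the unknown satisfies 1·E° = 2×(+0.33) − 1×(+0.50) = +0.160.
E° = +0.160 / 1 = +0.160 V.

+0.160 V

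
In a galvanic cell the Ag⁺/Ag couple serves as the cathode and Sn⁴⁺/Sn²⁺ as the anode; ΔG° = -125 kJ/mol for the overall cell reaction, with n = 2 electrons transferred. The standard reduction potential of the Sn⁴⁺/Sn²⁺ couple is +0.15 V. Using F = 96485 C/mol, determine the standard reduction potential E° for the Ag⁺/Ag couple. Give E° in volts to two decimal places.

E°cell = −ΔG°/(nF) = −(-125×10³)/((2)(96485)) = +0.648 V.
Since Ag⁺/Ag is the cathode and Sn⁴⁺/Sn²⁺ the anode, E°cell = E°(Ag⁺/Ag) − E°(Sn⁴⁺/Sn²⁺).
So E°(Ag⁺/Ag) = E°cell + E°(Sn⁴⁺/Sn²⁺) = +0.648 + (+0.15) = +0.80 V.

+0.80 V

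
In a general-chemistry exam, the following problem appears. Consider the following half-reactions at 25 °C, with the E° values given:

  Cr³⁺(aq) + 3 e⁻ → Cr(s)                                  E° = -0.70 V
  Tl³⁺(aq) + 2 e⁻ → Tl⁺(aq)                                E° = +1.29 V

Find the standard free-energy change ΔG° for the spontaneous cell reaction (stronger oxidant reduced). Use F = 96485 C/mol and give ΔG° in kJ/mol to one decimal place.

Tl³⁺/Tl⁺ (E° = +1.29 V) is the cathode; Cr³⁺/Cr (E° = -0.70 V) is the anode, so E°cell = +1.99 V.
Balancing electrons gives n = 6 (lcm of 2 and 3).
ΔG° = −nFE° = −(6)(96485)(+1.99) = -1,152,031 J = -1152.0 kJ/mol.

-1152.0 kJ/mol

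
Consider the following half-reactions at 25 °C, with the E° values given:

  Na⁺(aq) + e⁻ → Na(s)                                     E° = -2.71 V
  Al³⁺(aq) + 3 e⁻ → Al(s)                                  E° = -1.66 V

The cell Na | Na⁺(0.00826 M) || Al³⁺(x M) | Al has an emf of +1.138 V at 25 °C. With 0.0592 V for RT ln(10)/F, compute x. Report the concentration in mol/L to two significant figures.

Al³⁺/Al is the cathode, Na⁺/Na the anode: E°cell = +1.05 V, n = 3.
Overall reaction: Al³⁺(aq) + 3 Na(s) → Al(s) + 3 Na⁺(aq); Q = [Na⁺]^3/[Al³⁺]^1.
From E = E° − (0.0592/n) log Q: log Q = (E° − E)·n/0.0592 = (+1.05 − (+1.138))·3/0.0592 = -4.4595.
So 1·log[Al³⁺] = 3·log(0.00826) − log Q = -6.2491 − (-4.4595) = -1.7896; [Al³⁺] = 10^(-1.7896) ≈ 0.016 M.

0.016 M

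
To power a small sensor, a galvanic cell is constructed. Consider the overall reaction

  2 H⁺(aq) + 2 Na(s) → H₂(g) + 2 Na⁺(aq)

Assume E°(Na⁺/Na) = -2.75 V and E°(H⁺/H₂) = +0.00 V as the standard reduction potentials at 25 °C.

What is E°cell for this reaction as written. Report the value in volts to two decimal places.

The H⁺/H₂ couple has the higher reduction potential, so it is the cathode; Na⁺/Na is oxidised at the anode.
E°cell = E°(cathode) − E°(anode) = (+0.00) − (-2.75) = +2.75 V.

+2.75 V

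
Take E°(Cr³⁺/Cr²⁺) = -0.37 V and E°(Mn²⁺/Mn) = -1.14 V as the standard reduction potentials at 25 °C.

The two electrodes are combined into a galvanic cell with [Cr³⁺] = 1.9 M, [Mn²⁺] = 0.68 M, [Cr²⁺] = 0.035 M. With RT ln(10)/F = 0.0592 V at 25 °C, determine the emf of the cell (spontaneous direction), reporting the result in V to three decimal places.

+0.878 V

Cr³⁺/Cr²⁺ is the cathode (higher E°), Mn²⁺/Mn the anode: E°cell = -0.37 − (-1.14) = +0.77 V, n = 2.
Overall: 2 Cr³⁺(aq) + Mn(s) → 2 Cr²⁺(aq) + Mn²⁺(aq)
Q = [Cr²⁺]^2·[Mn²⁺] / ([Cr³⁺]^2); log Q = -3.637.
E = E° − (0.0592/n) log Q = +0.77 − (0.0592/2)(-3.637) = +0.878 V.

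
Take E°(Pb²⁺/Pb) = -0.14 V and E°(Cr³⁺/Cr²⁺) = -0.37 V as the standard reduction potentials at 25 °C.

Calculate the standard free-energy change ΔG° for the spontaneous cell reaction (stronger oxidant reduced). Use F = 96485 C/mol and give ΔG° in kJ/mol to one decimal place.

-44.4 kJ/mol

Pb²⁺/Pb (E° = -0.14 V) is the cathode; Cr³⁺/Cr²⁺ (E° = -0.37 V) is the anode, so E°cell = +0.23 V.
Balancing electrons gives n = 2 (lcm of 2 and 1).
ΔG° = −nFE° = −(2)(96485)(+0.23) = -44,383 J = -44.4 kJ/mol.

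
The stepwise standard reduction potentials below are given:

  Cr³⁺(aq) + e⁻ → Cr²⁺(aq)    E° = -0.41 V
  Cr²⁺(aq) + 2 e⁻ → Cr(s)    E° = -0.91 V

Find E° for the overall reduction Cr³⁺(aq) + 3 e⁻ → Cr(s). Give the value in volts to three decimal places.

Standard free energies of sequential steps add: ΔG°₃ = ΔG°₁ + ΔG°₂, so n₃E°₃ = n₁E°₁ + n₂E°₂.
E°₃ = (1×-0.41 + 2×-0.91) / 3 = (-2.230) / 3 = -0.743 V.
E° values themselves are not directly additive — weighting by electron count is essential.

-0.743 V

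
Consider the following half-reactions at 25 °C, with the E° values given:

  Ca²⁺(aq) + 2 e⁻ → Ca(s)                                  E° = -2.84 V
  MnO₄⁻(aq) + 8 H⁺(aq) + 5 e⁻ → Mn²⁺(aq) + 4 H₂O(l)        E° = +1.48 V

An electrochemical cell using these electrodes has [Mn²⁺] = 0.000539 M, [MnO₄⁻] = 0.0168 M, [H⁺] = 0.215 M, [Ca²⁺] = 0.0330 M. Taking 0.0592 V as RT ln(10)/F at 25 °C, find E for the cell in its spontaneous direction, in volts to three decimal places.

+4.318 V

MnO₄⁻/Mn²⁺ is the cathode (higher E°), Ca²⁺/Ca the anode: E°cell = +1.48 − (-2.84) = +4.32 V, n = 10.
Overall: 2 MnO₄⁻(aq) + 16 H⁺(aq) + 5 Ca(s) → 2 Mn²⁺(aq) + 8 H₂O(l) + 5 Ca²⁺(aq)
Q = [Mn²⁺]^2·[Ca²⁺]^5 / ([MnO₄⁻]^2·[H⁺]^16); log Q = 0.286.
E = E° − (0.0592/n) log Q = +4.32 − (0.0592/10)(0.286) = +4.318 V.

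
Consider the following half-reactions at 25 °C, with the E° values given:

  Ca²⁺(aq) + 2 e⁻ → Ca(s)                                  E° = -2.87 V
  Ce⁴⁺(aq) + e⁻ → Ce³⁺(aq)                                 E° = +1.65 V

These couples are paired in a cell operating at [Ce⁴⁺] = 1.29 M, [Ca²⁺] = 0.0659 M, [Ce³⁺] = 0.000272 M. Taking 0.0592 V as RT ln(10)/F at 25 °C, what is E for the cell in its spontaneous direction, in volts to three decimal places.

Ce⁴⁺/Ce³⁺ is the cathode (higher E°), Ca²⁺/Ca the anode: E°cell = +1.65 − (-2.87) = +4.52 V, n = 2.
Overall: 2 Ce⁴⁺(aq) + Ca(s) → 2 Ce³⁺(aq) + Ca²⁺(aq)
Q = [Ce³⁺]^2·[Ca²⁺] / ([Ce⁴⁺]^2); log Q = -8.533.
E = E° − (0.0592/n) log Q = +4.52 − (0.0592/2)(-8.533) = +4.773 V.

+4.773 V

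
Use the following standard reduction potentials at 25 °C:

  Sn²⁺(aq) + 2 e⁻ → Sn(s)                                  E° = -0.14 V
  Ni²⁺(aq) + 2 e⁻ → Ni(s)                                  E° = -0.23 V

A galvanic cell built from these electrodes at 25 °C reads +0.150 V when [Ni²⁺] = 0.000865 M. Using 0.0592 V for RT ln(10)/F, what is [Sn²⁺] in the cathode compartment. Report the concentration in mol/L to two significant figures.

Sn²⁺/Sn is the cathode, Ni²⁺/Ni the anode: E°cell = +0.09 V, n = 2.
Overall reaction: Sn²⁺(aq) + Ni(s) → Sn(s) + Ni²⁺(aq); Q = [Ni²⁺]^1/[Sn²⁺]^1.
From E = E° − (0.0592/n) log Q: log Q = (E° − E)·n/0.0592 = (+0.09 − (+0.150))·2/0.0592 = -2.0270.
So 1·log[Sn²⁺] = 1·log(0.000865) − log Q = -3.0630 − (-2.0270) = -1.0360; [Sn²⁺] = 10^(-1.0360) ≈ 0.092 M.

0.092 M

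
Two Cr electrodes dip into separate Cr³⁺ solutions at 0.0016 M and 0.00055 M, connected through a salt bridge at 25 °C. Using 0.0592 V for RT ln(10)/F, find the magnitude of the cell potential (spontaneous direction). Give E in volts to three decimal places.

+0.009 V

For a concentration cell E°cell = 0. The 0.0016 M side is the cathode (reduction is favoured where [Cr³⁺] is higher).
With n = 3, E = −(0.0592/3) log([Cr³⁺]ₐₙ/[Cr³⁺]꜀ₐₜ) = −(0.0592/3) log(0.00055/0.0016) = −(0.0592/3)(-0.464) = +0.009 V.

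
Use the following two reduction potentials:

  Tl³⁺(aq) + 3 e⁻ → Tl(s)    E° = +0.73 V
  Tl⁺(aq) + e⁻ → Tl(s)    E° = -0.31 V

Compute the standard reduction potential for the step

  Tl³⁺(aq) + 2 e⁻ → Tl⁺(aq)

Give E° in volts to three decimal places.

Sequential free energies add, so n₃E°₃ = n₁E°₁ + n₂E°₂.
With n₃ = 3, and the known step contributing 1×(-0.31) V, the unknown satisfies 2·E° = 3×(+0.73) − 1×(-0.31) = +2.500.
E° = +2.500 / 2 = +1.250 V.

+1.250 V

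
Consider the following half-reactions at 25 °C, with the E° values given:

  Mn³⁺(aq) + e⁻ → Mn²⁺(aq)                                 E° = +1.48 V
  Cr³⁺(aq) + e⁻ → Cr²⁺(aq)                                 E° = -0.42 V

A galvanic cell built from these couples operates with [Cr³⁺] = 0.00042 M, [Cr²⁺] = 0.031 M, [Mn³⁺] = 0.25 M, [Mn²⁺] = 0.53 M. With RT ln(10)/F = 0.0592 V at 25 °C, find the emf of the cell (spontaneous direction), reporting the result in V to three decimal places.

+1.991 V

Mn³⁺/Mn²⁺ is the cathode (higher E°), Cr³⁺/Cr²⁺ the anode: E°cell = +1.48 − (-0.42) = +1.90 V, n = 1.
Overall: Mn³⁺(aq) + Cr²⁺(aq) → Mn²⁺(aq) + Cr³⁺(aq)
Q = [Mn²⁺]·[Cr³⁺] / ([Mn³⁺]·[Cr²⁺]); log Q = -1.542.
E = E° − (0.0592/n) log Q = +1.90 − (0.0592/1)(-1.542) = +1.991 V.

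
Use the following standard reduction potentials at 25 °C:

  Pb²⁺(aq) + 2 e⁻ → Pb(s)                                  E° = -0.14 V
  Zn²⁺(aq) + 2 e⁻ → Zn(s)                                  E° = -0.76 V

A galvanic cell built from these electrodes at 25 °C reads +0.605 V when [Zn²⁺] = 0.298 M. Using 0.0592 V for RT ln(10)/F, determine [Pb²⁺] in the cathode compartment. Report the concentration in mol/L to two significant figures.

0.093 M

Pb²⁺/Pb is the cathode, Zn²⁺/Zn the anode: E°cell = +0.62 V, n = 2.
Overall reaction: Pb²⁺(aq) + Zn(s) → Pb(s) + Zn²⁺(aq); Q = [Zn²⁺]^1/[Pb²⁺]^1.
From E = E° − (0.0592/n) log Q: log Q = (E° − E)·n/0.0592 = (+0.62 − (+0.605))·2/0.0592 = 0.5068.
So 1·log[Pb²⁺] = 1·log(0.298) − log Q = -0.5258 − (0.5068) = -1.0326; [Pb²⁺] = 10^(-1.0326) ≈ 0.093 M.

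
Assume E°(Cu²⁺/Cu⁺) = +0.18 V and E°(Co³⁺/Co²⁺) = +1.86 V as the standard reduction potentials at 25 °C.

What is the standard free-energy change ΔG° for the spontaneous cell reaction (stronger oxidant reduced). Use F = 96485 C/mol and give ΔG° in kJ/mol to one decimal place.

-162.1 kJ/mol

Co³⁺/Co²⁺ (E° = +1.86 V) is the cathode; Cu²⁺/Cu⁺ (E° = +0.18 V) is the anode, so E°cell = +1.68 V.
Balancing electrons gives n = 1 (lcm of 1 and 1).
ΔG° = −nFE° = −(1)(96485)(+1.68) = -162,095 J = -162.1 kJ/mol.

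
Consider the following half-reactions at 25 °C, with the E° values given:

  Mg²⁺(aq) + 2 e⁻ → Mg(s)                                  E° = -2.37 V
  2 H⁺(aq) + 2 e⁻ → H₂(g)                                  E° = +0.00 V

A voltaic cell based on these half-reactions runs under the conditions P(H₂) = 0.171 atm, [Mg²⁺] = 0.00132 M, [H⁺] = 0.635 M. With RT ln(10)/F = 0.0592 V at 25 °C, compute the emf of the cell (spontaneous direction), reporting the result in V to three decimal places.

+2.466 V

H⁺/H₂ is the cathode (higher E°), Mg²⁺/Mg the anode: E°cell = +0.00 − (-2.37) = +2.37 V, n = 2.
Overall: 2 H⁺(aq) + Mg(s) → H₂(g) + Mg²⁺(aq)
Q = P(H₂)·[Mg²⁺] / ([H⁺]^2); log Q = -3.252.
E = E° − (0.0592/n) log Q = +2.37 − (0.0592/2)(-3.252) = +2.466 V.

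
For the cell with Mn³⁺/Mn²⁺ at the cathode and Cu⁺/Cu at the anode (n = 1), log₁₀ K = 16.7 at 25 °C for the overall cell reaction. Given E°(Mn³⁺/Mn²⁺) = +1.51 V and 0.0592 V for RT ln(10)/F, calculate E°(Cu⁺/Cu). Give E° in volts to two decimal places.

E°cell = (0.0592/n)·log K = (0.0592/1)(16.7) = +0.989 V.
Since Mn³⁺/Mn²⁺ is the cathode and Cu⁺/Cu the anode, E°cell = E°(Mn³⁺/Mn²⁺) − E°(Cu⁺/Cu).
So E°(Cu⁺/Cu) = E°(Mn³⁺/Mn²⁺) − E°cell = (+1.51) − (+0.989) = +0.52 V.

+0.52 V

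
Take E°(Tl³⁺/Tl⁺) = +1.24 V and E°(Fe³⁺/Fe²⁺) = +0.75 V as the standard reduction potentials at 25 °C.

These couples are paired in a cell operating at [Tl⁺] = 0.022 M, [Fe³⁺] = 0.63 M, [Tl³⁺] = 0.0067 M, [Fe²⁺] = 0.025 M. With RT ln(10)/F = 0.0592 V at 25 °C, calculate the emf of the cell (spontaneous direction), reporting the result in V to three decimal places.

Tl³⁺/Tl⁺ is the cathode (higher E°), Fe³⁺/Fe²⁺ the anode: E°cell = +1.24 − (+0.75) = +0.49 V, n = 2.
Overall: Tl³⁺(aq) + 2 Fe²⁺(aq) → Tl⁺(aq) + 2 Fe³⁺(aq)
Q = [Tl⁺]·[Fe³⁺]^2 / ([Tl³⁺]·[Fe²⁺]^2); log Q = 3.319.
E = E° − (0.0592/n) log Q = +0.49 − (0.0592/2)(3.319) = +0.392 V.

+0.392 V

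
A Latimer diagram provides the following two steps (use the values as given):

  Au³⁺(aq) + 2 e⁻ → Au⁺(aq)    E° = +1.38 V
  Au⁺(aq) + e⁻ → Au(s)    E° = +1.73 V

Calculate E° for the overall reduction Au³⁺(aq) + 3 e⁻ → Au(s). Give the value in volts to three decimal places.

Since ΔG° = −nFE° is additive over sequential reductions, n₃E°₃ = n₁E°₁ + n₂E°₂.
E°₃ = (2×+1.38 + 1×+1.73) / 3 = (+4.490) / 3 = +1.497 V.

+1.497 V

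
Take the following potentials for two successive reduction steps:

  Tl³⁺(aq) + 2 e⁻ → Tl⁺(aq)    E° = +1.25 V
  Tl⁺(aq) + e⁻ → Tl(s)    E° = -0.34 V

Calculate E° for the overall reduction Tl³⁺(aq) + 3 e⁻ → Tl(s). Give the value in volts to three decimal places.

+0.720 V

Standard free energies of sequential steps add: ΔG°₃ = ΔG°₁ + ΔG°₂, so n₃E°₃ = n₁E°₁ + n₂E°₂.
E°₃ = (2×+1.25 + 1×-0.34) / 3 = (+2.160) / 3 = +0.720 V.
E° values themselves are not directly additive — weighting by electron count is essential.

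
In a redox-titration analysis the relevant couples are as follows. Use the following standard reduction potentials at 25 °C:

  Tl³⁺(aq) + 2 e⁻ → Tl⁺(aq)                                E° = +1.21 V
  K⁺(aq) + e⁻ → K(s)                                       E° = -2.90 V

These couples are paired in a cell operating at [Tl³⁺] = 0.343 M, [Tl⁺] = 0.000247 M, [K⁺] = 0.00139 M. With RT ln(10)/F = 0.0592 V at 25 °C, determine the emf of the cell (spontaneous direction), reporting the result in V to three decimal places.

Tl³⁺/Tl⁺ is the cathode (higher E°), K⁺/K the anode: E°cell = +1.21 − (-2.90) = +4.11 V, n = 2.
Overall: Tl³⁺(aq) + 2 K(s) → Tl⁺(aq) + 2 K⁺(aq)
Q = [Tl⁺]·[K⁺]^2 / ([Tl³⁺]); log Q = -8.857.
E = E° − (0.0592/n) log Q = +4.11 − (0.0592/2)(-8.857) = +4.372 V.

+4.372 V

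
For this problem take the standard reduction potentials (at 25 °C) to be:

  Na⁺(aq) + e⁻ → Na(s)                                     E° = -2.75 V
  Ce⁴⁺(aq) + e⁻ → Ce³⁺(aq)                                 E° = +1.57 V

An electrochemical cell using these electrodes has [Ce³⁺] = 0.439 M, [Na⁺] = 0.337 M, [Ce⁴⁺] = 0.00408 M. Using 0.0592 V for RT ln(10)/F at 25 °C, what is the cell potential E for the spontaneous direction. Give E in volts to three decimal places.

Ce⁴⁺/Ce³⁺ is the cathode (higher E°), Na⁺/Na the anode: E°cell = +1.57 − (-2.75) = +4.32 V, n = 1.
Overall: Ce⁴⁺(aq) + Na(s) → Ce³⁺(aq) + Na⁺(aq)
Q = [Ce³⁺]·[Na⁺] / ([Ce⁴⁺]); log Q = 1.559.
E = E° − (0.0592/n) log Q = +4.32 − (0.0592/1)(1.559) = +4.228 V.

+4.228 V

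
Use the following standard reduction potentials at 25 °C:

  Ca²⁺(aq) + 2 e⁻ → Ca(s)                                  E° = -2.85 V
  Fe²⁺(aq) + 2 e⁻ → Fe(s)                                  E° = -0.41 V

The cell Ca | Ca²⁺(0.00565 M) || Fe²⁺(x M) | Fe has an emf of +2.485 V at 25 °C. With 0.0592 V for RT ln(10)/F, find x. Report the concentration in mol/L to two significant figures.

0.19 M

Fe²⁺/Fe is the cathode, Ca²⁺/Ca the anode: E°cell = +2.44 V, n = 2.
Overall reaction: Fe²⁺(aq) + Ca(s) → Fe(s) + Ca²⁺(aq); Q = [Ca²⁺]^1/[Fe²⁺]^1.
From E = E° − (0.0592/n) log Q: log Q = (E° − E)·n/0.0592 = (+2.44 − (+2.485))·2/0.0592 = -1.5203.
So 1·log[Fe²⁺] = 1·log(0.00565) − log Q = -2.2480 − (-1.5203) = -0.7277; [Fe²⁺] = 10^(-0.7277) ≈ 0.19 M.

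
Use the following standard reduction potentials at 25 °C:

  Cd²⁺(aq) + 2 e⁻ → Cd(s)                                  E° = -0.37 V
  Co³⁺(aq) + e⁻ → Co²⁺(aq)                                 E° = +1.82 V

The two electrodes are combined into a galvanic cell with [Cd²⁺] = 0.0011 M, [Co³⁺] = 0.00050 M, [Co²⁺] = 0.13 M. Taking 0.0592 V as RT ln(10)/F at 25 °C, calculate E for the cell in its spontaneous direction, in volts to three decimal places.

+2.135 V

Co³⁺/Co²⁺ is the cathode (higher E°), Cd²⁺/Cd the anode: E°cell = +1.82 − (-0.37) = +2.19 V, n = 2.
Overall: 2 Co³⁺(aq) + Cd(s) → 2 Co²⁺(aq) + Cd²⁺(aq)
Q = [Co²⁺]^2·[Cd²⁺] / ([Co³⁺]^2); log Q = 1.871.
E = E° − (0.0592/n) log Q = +2.19 − (0.0592/2)(1.871) = +2.135 V.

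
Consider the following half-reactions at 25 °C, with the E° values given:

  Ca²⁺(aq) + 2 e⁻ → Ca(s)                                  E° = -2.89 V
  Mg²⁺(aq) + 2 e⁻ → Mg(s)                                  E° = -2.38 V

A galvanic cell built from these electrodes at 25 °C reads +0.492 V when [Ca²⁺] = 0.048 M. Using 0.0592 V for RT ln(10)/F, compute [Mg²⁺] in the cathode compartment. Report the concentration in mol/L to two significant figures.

Mg²⁺/Mg is the cathode, Ca²⁺/Ca the anode: E°cell = +0.51 V, n = 2.
Overall reaction: Mg²⁺(aq) + Ca(s) → Mg(s) + Ca²⁺(aq); Q = [Ca²⁺]^1/[Mg²⁺]^1.
From E = E° − (0.0592/n) log Q: log Q = (E° − E)·n/0.0592 = (+0.51 − (+0.492))·2/0.0592 = 0.6081.
So 1·log[Mg²⁺] = 1·log(0.048) − log Q = -1.3188 − (0.6081) = -1.9269; [Mg²⁺] = 10^(-1.9269) ≈ 0.012 M.

0.012 M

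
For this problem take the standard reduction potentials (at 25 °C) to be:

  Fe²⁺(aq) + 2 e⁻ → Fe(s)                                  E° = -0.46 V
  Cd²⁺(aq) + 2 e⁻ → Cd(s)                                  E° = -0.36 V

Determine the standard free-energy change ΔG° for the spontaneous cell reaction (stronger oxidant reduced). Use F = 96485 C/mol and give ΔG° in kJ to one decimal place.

-19.3 kJ

Cd²⁺/Cd (E° = -0.36 V) is the cathode; Fe²⁺/Fe (E° = -0.46 V) is the anode, so E°cell = +0.10 V.
Balancing electrons gives n = 2 (lcm of 2 and 2).
ΔG° = −nFE° = −(2)(96485)(+0.10) = -19,297 J = -19.3 kJ.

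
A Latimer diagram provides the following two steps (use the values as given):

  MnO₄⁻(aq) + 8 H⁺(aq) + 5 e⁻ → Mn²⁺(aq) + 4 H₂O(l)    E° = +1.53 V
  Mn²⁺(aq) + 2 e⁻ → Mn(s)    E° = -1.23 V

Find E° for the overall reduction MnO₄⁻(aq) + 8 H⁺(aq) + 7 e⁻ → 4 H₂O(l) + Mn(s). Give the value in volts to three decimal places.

Standard free energies of sequential steps add: ΔG°₃ = ΔG°₁ + ΔG°₂, so n₃E°₃ = n₁E°₁ + n₂E°₂.
E°₃ = (5×+1.53 + 2×-1.23) / 7 = (+5.190) / 7 = +0.741 V.

+0.741 V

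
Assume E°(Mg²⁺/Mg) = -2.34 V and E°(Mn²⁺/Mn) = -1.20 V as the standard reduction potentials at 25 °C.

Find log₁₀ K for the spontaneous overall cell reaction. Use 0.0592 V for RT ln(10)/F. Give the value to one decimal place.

Cathode: Mn²⁺/Mn; anode: Mg²⁺/Mg. E°cell = +1.14 V, n = 2.
log K = nE°cell / 0.0592 = (2)(+1.14) / 0.0592 = 38.5.

38.5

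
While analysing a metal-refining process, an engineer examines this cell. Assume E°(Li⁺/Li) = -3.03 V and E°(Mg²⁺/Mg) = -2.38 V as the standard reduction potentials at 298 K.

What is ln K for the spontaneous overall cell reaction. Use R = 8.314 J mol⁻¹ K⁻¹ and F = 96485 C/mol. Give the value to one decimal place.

Cathode: Mg²⁺/Mg; anode: Li⁺/Li. E°cell = (-2.38) − (-3.03) = +0.65 V, with n = 2.
ΔG° = −nFE° = −RT ln K, so ln K = nFE°/(RT) = (2)(96485)(+0.65) / ((8.314)(298)) = 50.626.

50.6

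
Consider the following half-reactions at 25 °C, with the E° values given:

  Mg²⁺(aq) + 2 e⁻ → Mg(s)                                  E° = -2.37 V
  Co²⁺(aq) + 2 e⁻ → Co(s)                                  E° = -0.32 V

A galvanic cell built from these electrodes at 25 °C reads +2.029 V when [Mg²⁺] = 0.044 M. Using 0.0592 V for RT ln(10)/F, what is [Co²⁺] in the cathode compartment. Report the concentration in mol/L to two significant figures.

0.0086 M

Co²⁺/Co is the cathode, Mg²⁺/Mg the anode: E°cell = +2.05 V, n = 2.
Overall reaction: Co²⁺(aq) + Mg(s) → Co(s) + Mg²⁺(aq); Q = [Mg²⁺]^1/[Co²⁺]^1.
From E = E° − (0.0592/n) log Q: log Q = (E° − E)·n/0.0592 = (+2.05 − (+2.029))·2/0.0592 = 0.7095.
So 1·log[Co²⁺] = 1·log(0.044) − log Q = -1.3565 − (0.7095) = -2.0660; [Co²⁺] = 10^(-2.0660) ≈ 0.0086 M.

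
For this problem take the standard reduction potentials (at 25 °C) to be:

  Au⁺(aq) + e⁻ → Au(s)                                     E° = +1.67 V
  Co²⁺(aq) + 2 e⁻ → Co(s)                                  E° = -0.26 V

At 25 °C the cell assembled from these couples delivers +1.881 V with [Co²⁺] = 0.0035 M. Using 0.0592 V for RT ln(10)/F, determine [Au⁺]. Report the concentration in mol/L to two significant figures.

0.0088 M

Au⁺/Au is the cathode, Co²⁺/Co the anode: E°cell = +1.93 V, n = 2.
Overall reaction: 2 Au⁺(aq) + Co(s) → 2 Au(s) + Co²⁺(aq); Q = [Co²⁺]^1/[Au⁺]^2.
From E = E° − (0.0592/n) log Q: log Q = (E° − E)·n/0.0592 = (+1.93 − (+1.881))·2/0.0592 = 1.6554.
So 2·log[Au⁺] = 1·log(0.0035) − log Q = -2.4559 − (1.6554) = -4.1113; log[Au⁺] = -4.1113 / 2 = -2.0556; [Au⁺] = 10^(-2.0556) ≈ 0.0088 M.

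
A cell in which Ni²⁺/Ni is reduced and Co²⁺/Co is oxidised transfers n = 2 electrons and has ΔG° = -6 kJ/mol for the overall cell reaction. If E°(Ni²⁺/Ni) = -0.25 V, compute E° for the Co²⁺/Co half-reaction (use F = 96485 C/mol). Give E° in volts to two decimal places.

-0.28 V

E°cell = −ΔG°/(nF) = −(-6×10³)/((2)(96485)) = +0.031 V.
Since Ni²⁺/Ni is the cathode and Co²⁺/Co the anode, E°cell = E°(Ni²⁺/Ni) − E°(Co²⁺/Co).
So E°(Co²⁺/Co) = E°(Ni²⁺/Ni) − E°cell = (-0.25) − (+0.031) = -0.28 V.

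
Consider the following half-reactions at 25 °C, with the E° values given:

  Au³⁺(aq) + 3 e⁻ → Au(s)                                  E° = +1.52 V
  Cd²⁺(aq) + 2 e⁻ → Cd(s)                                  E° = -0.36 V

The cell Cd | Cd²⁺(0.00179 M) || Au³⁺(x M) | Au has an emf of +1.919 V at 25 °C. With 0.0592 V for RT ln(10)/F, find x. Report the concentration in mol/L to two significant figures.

Au³⁺/Au is the cathode, Cd²⁺/Cd the anode: E°cell = +1.88 V, n = 6.
Overall reaction: 2 Au³⁺(aq) + 3 Cd(s) → 2 Au(s) + 3 Cd²⁺(aq); Q = [Cd²⁺]^3/[Au³⁺]^2.
From E = E° − (0.0592/n) log Q: log Q = (E° − E)·n/0.0592 = (+1.88 − (+1.919))·6/0.0592 = -3.9527.
So 2·log[Au³⁺] = 3·log(0.00179) − log Q = -8.2414 − (-3.9527) = -4.2887; log[Au³⁺] = -4.2887 / 2 = -2.1444; [Au³⁺] = 10^(-2.1444) ≈ 0.0072 M.

0.0072 M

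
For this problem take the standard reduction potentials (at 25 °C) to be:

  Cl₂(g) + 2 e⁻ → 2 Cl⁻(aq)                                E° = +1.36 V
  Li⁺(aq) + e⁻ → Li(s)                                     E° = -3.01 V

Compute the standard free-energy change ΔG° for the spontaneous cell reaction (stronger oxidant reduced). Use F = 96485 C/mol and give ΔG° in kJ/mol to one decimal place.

-843.3 kJ/mol

Cl₂/Cl⁻ (E° = +1.36 V) is the cathode; Li⁺/Li (E° = -3.01 V) is the anode, so E°cell = +4.37 V.
Balancing electrons gives n = 2 (lcm of 2 and 1).
ΔG° = −nFE° = −(2)(96485)(+4.37) = -843,279 J = -843.3 kJ/mol.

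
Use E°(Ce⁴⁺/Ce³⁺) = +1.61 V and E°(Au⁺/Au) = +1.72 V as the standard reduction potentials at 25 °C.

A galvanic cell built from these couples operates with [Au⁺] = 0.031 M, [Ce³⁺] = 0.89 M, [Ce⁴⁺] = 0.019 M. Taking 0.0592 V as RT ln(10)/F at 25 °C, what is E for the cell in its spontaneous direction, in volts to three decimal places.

+0.120 V

Au⁺/Au is the cathode (higher E°), Ce⁴⁺/Ce³⁺ the anode: E°cell = +1.72 − (+1.61) = +0.11 V, n = 1.
Overall: Au⁺(aq) + Ce³⁺(aq) → Au(s) + Ce⁴⁺(aq)
Q = [Ce⁴⁺] / ([Au⁺]·[Ce³⁺]); log Q = -0.162.
E = E° − (0.0592/n) log Q = +0.11 − (0.0592/1)(-0.162) = +0.120 V.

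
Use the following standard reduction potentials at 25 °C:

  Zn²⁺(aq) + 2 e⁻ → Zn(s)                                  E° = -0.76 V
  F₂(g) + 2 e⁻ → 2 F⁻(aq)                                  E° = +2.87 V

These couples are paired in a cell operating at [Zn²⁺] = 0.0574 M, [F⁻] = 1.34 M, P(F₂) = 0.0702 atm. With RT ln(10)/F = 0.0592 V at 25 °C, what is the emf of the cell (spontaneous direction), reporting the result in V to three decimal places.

+3.625 V

F₂/F⁻ is the cathode (higher E°), Zn²⁺/Zn the anode: E°cell = +2.87 − (-0.76) = +3.63 V, n = 2.
Overall: F₂(g) + Zn(s) → 2 F⁻(aq) + Zn²⁺(aq)
Q = [F⁻]^2·[Zn²⁺] / (P(F₂)); log Q = 0.167.
E = E° − (0.0592/n) log Q = +3.63 − (0.0592/2)(0.167) = +3.625 V.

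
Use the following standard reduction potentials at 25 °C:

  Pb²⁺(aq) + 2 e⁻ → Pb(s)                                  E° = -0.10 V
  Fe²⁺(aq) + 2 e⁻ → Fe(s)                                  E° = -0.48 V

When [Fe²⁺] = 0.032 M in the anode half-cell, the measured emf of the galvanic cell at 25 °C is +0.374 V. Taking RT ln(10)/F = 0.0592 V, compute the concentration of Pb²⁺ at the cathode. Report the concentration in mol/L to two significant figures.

Pb²⁺/Pb is the cathode, Fe²⁺/Fe the anode: E°cell = +0.38 V, n = 2.
Overall reaction: Pb²⁺(aq) + Fe(s) → Pb(s) + Fe²⁺(aq); Q = [Fe²⁺]^1/[Pb²⁺]^1.
From E = E° − (0.0592/n) log Q: log Q = (E° − E)·n/0.0592 = (+0.38 − (+0.374))·2/0.0592 = 0.2027.
So 1·log[Pb²⁺] = 1·log(0.032) − log Q = -1.4949 − (0.2027) = -1.6976; [Pb²⁺] = 10^(-1.6976) ≈ 0.020 M.

0.020 M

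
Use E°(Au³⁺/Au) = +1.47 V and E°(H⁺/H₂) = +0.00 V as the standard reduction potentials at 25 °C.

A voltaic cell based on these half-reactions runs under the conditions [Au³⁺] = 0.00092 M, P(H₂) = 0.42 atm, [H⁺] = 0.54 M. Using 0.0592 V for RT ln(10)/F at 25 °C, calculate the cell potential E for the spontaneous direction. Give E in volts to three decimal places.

Au³⁺/Au is the cathode (higher E°), H⁺/H₂ the anode: E°cell = +1.47 − (+0.00) = +1.47 V, n = 6.
Overall: 2 Au³⁺(aq) + 3 H₂(g) → 2 Au(s) + 6 H⁺(aq)
Q = [H⁺]^6 / ([Au³⁺]^2·P(H₂)^3); log Q = 5.597.
E = E° − (0.0592/n) log Q = +1.47 − (0.0592/6)(5.597) = +1.415 V.

+1.415 V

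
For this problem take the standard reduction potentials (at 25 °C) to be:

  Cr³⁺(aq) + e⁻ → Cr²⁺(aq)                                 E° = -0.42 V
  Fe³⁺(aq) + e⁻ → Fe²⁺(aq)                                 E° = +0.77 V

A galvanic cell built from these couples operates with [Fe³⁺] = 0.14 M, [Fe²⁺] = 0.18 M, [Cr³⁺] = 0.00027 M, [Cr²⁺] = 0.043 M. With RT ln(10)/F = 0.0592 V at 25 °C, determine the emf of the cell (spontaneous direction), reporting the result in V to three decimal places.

Fe³⁺/Fe²⁺ is the cathode (higher E°), Cr³⁺/Cr²⁺ the anode: E°cell = +0.77 − (-0.42) = +1.19 V, n = 1.
Overall: Fe³⁺(aq) + Cr²⁺(aq) → Fe²⁺(aq) + Cr³⁺(aq)
Q = [Fe²⁺]·[Cr³⁺] / ([Fe³⁺]·[Cr²⁺]); log Q = -2.093.
E = E° − (0.0592/n) log Q = +1.19 − (0.0592/1)(-2.093) = +1.314 V.

+1.314 V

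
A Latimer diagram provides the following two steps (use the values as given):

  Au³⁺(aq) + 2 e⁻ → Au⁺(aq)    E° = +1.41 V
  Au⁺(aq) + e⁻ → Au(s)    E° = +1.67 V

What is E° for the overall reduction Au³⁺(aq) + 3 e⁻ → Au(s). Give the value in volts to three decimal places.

+1.497 V

Since ΔG° = −nFE° is additive over sequential reductions, n₃E°₃ = n₁E°₁ + n₂E°₂.
E°₃ = (2×+1.41 + 1×+1.67) / 3 = (+4.490) / 3 = +1.497 V.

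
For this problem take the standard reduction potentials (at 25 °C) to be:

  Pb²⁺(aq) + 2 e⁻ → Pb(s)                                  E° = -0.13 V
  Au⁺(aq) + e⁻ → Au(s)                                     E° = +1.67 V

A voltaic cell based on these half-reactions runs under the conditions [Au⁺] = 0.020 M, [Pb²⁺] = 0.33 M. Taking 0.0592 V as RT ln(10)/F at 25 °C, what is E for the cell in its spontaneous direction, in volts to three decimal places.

Au⁺/Au is the cathode (higher E°), Pb²⁺/Pb the anode: E°cell = +1.67 − (-0.13) = +1.80 V, n = 2.
Overall: 2 Au⁺(aq) + Pb(s) → 2 Au(s) + Pb²⁺(aq)
Q = [Pb²⁺] / ([Au⁺]^2); log Q = 2.916.
E = E° − (0.0592/n) log Q = +1.80 − (0.0592/2)(2.916) = +1.714 V.

+1.714 V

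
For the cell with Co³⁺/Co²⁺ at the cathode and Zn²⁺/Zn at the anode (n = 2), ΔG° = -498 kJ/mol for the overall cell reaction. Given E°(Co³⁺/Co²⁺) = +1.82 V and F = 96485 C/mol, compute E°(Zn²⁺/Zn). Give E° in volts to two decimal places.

E°cell = −ΔG°/(nF) = −(-498×10³)/((2)(96485)) = +2.581 V.
Since Co³⁺/Co²⁺ is the cathode and Zn²⁺/Zn the anode, E°cell = E°(Co³⁺/Co²⁺) − E°(Zn²⁺/Zn).
So E°(Zn²⁺/Zn) = E°(Co³⁺/Co²⁺) − E°cell = (+1.82) − (+2.581) = -0.76 V.

-0.76 V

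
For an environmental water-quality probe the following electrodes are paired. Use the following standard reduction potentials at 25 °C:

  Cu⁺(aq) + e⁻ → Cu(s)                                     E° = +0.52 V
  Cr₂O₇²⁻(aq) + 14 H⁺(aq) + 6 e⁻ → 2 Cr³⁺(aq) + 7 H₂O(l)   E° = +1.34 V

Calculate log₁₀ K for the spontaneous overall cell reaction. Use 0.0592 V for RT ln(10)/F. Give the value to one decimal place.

Cathode: Cr₂O₇²⁻/Cr³⁺; anode: Cu⁺/Cu. E°cell = +0.82 V, n = 6.
log K = nE°cell / 0.0592 = (6)(+0.82) / 0.0592 = 83.1.

83.1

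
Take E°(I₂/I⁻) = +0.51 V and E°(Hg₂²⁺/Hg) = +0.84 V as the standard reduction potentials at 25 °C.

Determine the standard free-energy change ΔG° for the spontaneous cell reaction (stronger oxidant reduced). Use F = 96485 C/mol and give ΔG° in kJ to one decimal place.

-63.7 kJ

Hg₂²⁺/Hg (E° = +0.84 V) is the cathode; I₂/I⁻ (E° = +0.51 V) is the anode, so E°cell = +0.33 V.
Balancing electrons gives n = 2 (lcm of 2 and 2).
ΔG° = −nFE° = −(2)(96485)(+0.33) = -63,680 J = -63.7 kJ.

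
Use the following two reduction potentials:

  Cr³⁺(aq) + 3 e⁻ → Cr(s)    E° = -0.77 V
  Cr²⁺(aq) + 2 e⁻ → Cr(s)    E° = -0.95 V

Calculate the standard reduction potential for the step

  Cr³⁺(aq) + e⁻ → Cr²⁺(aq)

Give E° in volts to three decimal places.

Sequential free energies add, so n₃E°₃ = n₁E°₁ + n₂E°₂.
With n₃ = 3, and the known step contributing 2×(-0.95) V, the unknown satisfies 1·E° = 3×(-0.77) − 2×(-0.95) = -0.410.
E° = -0.410 / 1 = -0.410 V.

-0.410 V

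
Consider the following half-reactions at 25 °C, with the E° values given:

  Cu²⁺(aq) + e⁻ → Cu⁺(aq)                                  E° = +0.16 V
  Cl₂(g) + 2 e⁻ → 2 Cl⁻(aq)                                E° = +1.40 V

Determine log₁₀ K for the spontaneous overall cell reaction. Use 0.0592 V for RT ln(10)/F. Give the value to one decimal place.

41.9

Cathode: Cl₂/Cl⁻; anode: Cu²⁺/Cu⁺. E°cell = +1.24 V, n = 2.
log K = nE°cell / 0.0592 = (2)(+1.24) / 0.0592 = 41.9.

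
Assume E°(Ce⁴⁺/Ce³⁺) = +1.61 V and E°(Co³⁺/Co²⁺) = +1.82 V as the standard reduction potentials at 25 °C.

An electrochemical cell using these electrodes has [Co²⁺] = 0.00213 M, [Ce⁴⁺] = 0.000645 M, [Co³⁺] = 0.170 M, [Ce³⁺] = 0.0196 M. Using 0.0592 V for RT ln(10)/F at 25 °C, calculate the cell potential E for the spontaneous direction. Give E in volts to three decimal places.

Co³⁺/Co²⁺ is the cathode (higher E°), Ce⁴⁺/Ce³⁺ the anode: E°cell = +1.82 − (+1.61) = +0.21 V, n = 1.
Overall: Co³⁺(aq) + Ce³⁺(aq) → Co²⁺(aq) + Ce⁴⁺(aq)
Q = [Co²⁺]·[Ce⁴⁺] / ([Co³⁺]·[Ce³⁺]); log Q = -3.385.
E = E° − (0.0592/n) log Q = +0.21 − (0.0592/1)(-3.385) = +0.410 V.

+0.410 V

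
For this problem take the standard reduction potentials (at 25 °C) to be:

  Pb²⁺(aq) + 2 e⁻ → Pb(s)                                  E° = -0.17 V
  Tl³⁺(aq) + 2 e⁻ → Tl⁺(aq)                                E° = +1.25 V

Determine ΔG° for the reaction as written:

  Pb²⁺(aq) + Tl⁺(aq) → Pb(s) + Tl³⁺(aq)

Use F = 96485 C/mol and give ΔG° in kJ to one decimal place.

As written, Pb²⁺/Pb is reduced (cathode) and Tl³⁺/Tl⁺ is oxidised (anode), so E°cell = (-0.17) − (+1.25) = -1.42 V.
Balancing electrons gives n = 2.
ΔG° = −nFE° = −(2)(96485)(-1.42) = 274,017 J = +274.0 kJ.

+274.0 kJ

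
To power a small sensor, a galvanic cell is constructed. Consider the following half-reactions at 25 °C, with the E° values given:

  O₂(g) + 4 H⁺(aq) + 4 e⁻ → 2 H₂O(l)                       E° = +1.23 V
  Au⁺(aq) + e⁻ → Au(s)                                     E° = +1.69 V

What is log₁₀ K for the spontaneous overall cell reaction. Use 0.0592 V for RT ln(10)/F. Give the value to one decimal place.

Cathode: Au⁺/Au; anode: O₂/H₂O. E°cell = +0.46 V, n = 4.
log K = nE°cell / 0.0592 = (4)(+0.46) / 0.0592 = 31.1.

31.1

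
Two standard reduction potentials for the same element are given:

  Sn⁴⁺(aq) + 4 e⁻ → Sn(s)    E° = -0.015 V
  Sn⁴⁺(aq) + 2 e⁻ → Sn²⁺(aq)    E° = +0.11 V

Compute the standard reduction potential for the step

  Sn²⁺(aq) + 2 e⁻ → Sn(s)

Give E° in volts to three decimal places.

Sequential free energies add, so n₃E°₃ = n₁E°₁ + n₂E°₂.
With n₃ = 4, and the known step contributing 2×(+0.11) V, the unknown satisfies 2·E° = 4×(-0.015) − 2×(+0.11) = -0.280.
E° = -0.280 / 2 = -0.140 V.

-0.140 V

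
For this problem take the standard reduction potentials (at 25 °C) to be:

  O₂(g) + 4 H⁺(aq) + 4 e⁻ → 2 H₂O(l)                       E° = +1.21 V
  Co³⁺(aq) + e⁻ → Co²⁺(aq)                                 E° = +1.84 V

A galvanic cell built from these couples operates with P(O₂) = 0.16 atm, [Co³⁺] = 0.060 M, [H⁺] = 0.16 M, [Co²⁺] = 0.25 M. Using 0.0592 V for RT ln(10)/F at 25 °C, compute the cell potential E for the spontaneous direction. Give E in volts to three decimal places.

+0.652 V

Co³⁺/Co²⁺ is the cathode (higher E°), O₂/H₂O the anode: E°cell = +1.84 − (+1.21) = +0.63 V, n = 4.
Overall: 4 Co³⁺(aq) + 2 H₂O(l) → 4 Co²⁺(aq) + O₂(g) + 4 H⁺(aq)
Q = [Co²⁺]^4·P(O₂)·[H⁺]^4 / ([Co³⁺]^4); log Q = -1.500.
E = E° − (0.0592/n) log Q = +0.63 − (0.0592/4)(-1.500) = +0.652 V.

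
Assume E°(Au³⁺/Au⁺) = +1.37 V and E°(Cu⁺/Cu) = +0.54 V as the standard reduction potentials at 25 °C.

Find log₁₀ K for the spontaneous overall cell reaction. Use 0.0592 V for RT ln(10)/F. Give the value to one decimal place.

28.0

Cathode: Au³⁺/Au⁺; anode: Cu⁺/Cu. E°cell = +0.83 V, n = 2.
log K = nE°cell / 0.0592 = (2)(+0.83) / 0.0592 = 28.0.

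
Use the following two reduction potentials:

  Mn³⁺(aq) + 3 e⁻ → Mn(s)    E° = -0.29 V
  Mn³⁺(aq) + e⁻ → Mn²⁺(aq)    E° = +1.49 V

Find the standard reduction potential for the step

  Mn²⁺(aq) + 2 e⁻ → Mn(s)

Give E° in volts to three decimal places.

Sequential free energies add, so n₃E°₃ = n₁E°₁ + n₂E°₂.
With n₃ = 3, and the known step contributing 1×(+1.49) V, the unknown satisfies 2·E° = 3×(-0.29) − 1×(+1.49) = -2.360.
E° = -2.360 / 2 = -1.180 V.

-1.180 V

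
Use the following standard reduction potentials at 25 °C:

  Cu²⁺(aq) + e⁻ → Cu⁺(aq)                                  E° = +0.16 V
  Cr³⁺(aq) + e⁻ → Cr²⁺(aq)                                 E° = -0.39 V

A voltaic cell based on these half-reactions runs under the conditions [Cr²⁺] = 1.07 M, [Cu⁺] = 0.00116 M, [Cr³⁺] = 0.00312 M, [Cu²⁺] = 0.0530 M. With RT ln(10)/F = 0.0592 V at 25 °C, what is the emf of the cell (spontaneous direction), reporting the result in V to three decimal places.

Cu²⁺/Cu⁺ is the cathode (higher E°), Cr³⁺/Cr²⁺ the anode: E°cell = +0.16 − (-0.39) = +0.55 V, n = 1.
Overall: Cu²⁺(aq) + Cr²⁺(aq) → Cu⁺(aq) + Cr³⁺(aq)
Q = [Cu⁺]·[Cr³⁺] / ([Cu²⁺]·[Cr²⁺]); log Q = -4.195.
E = E° − (0.0592/n) log Q = +0.55 − (0.0592/1)(-4.195) = +0.798 V.

+0.798 V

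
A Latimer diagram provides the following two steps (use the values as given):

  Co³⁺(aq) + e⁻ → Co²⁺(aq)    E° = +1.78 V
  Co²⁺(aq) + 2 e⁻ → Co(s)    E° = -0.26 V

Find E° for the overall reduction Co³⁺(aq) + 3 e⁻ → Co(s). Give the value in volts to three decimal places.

Since ΔG° = −nFE° is additive over sequential reductions, n₃E°₃ = n₁E°₁ + n₂E°₂.
E°₃ = (1×+1.78 + 2×-0.26) / 3 = (+1.260) / 3 = +0.420 V.

+0.420 V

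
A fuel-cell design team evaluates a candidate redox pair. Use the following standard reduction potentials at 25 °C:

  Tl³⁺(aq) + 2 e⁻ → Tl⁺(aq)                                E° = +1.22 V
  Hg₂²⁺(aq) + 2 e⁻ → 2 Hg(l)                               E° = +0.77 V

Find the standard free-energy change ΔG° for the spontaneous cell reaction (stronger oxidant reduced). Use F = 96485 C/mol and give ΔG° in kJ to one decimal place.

Tl³⁺/Tl⁺ (E° = +1.22 V) is the cathode; Hg₂²⁺/Hg (E° = +0.77 V) is the anode, so E°cell = +0.45 V.
Balancing electrons gives n = 2 (lcm of 2 and 2).
ΔG° = −nFE° = −(2)(96485)(+0.45) = -86,836 J = -86.8 kJ.

-86.8 kJ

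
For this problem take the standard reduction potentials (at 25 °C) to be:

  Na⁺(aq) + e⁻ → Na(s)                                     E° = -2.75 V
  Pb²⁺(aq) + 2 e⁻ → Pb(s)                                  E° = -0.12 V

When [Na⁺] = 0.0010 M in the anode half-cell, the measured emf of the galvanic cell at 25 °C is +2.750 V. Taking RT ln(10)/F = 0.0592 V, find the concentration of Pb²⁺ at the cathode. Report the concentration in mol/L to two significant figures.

Pb²⁺/Pb is the cathode, Na⁺/Na the anode: E°cell = +2.63 V, n = 2.
Overall reaction: Pb²⁺(aq) + 2 Na(s) → Pb(s) + 2 Na⁺(aq); Q = [Na⁺]^2/[Pb²⁺]^1.
From E = E° − (0.0592/n) log Q: log Q = (E° − E)·n/0.0592 = (+2.63 − (+2.750))·2/0.0592 = -4.0541.
So 1·log[Pb²⁺] = 2·log(0.001) − log Q = -6.0000 − (-4.0541) = -1.9459; [Pb²⁺] = 10^(-1.9459) ≈ 0.011 M.

0.011 M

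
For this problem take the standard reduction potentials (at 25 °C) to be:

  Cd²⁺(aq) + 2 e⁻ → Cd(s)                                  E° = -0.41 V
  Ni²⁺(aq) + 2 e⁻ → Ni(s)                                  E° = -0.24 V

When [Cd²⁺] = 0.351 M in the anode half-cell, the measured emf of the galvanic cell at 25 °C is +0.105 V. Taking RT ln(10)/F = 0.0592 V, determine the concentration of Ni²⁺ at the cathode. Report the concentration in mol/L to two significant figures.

Ni²⁺/Ni is the cathode, Cd²⁺/Cd the anode: E°cell = +0.17 V, n = 2.
Overall reaction: Ni²⁺(aq) + Cd(s) → Ni(s) + Cd²⁺(aq); Q = [Cd²⁺]^1/[Ni²⁺]^1.
From E = E° − (0.0592/n) log Q: log Q = (E° − E)·n/0.0592 = (+0.17 − (+0.105))·2/0.0592 = 2.1959.
So 1·log[Ni²⁺] = 1·log(0.351) − log Q = -0.4547 − (2.1959) = -2.6506; [Ni²⁺] = 10^(-2.6506) ≈ 0.0022 M.

0.0022 M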